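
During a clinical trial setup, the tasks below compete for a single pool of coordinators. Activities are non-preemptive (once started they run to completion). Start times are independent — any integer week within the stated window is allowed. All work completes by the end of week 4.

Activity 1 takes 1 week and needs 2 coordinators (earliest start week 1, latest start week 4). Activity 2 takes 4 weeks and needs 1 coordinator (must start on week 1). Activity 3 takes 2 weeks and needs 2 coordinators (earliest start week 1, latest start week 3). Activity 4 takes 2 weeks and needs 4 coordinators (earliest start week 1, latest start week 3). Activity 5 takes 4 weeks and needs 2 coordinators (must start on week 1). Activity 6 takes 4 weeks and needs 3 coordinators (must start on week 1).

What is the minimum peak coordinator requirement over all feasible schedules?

Early-start (Activity 1@1, Activity 2@1, Activity 3@1, Activity 4@1, Activity 5@1, Activity 6@1) gives peak 14: w1:14  w2:12  w3:6  w4:6.
Shift Activity 4→3.
Schedule Activity 1@1, Activity 2@1, Activity 3@1, Activity 4@3, Activity 5@1, Activity 6@1: w1:10  w2:8  w3:10  w4:10 — peak 10.
Total coordinator-weeks = 38 over 4 weeks ⇒ peak ≥ ⌈38/4⌉ = 10, so 10 is optimal.

10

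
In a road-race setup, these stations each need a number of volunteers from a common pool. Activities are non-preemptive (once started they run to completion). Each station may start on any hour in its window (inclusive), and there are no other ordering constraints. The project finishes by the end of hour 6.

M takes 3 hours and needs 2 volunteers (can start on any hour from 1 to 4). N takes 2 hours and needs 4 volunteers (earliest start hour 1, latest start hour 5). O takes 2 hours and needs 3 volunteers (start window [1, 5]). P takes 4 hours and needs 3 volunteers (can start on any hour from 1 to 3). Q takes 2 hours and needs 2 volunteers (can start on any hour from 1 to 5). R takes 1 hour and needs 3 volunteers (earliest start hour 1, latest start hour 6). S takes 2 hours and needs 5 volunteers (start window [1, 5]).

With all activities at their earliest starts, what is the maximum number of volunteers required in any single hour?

Early-start schedule: M@1, N@1, O@1, P@1, Q@1, R@1, S@1.
Load per hour: hour 1: 22, hour 2: 19, hour 3: 5, hour 4: 3, hour 5: 0, hour 6: 0.
Peak is 22.

22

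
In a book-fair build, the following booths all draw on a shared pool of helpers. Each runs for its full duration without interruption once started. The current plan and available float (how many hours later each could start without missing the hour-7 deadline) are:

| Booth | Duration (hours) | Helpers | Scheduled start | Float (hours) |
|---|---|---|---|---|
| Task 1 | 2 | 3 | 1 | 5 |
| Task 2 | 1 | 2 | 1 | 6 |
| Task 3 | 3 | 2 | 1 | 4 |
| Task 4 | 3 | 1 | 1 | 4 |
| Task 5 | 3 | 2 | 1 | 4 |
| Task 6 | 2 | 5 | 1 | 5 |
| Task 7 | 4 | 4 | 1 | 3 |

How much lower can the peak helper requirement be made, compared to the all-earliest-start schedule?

Early-start peak: h1:19  h2:17  h3:9  h4:4  h5:0  h6:0  h7:0 ⇒ 19.
Leveled (Task 1@1, Task 2@5, Task 3@3, Task 4@3, Task 5@5, Task 6@6, Task 7@1): h1:7  h2:7  h3:7  h4:7  h5:7  h6:7  h7:7 ⇒ 7.
Reduction 19 − 7 = 12.

12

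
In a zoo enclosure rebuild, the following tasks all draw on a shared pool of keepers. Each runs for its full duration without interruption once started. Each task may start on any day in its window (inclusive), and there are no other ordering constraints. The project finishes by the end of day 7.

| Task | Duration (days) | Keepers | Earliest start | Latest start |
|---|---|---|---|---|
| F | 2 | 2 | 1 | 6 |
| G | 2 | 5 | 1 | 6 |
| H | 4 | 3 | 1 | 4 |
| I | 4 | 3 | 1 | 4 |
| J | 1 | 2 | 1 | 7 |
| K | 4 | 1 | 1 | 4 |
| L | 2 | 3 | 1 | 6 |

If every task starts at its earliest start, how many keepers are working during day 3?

At early start, day 3 has: H, I, K.
Demand: 3 + 3 + 1 = 7.

7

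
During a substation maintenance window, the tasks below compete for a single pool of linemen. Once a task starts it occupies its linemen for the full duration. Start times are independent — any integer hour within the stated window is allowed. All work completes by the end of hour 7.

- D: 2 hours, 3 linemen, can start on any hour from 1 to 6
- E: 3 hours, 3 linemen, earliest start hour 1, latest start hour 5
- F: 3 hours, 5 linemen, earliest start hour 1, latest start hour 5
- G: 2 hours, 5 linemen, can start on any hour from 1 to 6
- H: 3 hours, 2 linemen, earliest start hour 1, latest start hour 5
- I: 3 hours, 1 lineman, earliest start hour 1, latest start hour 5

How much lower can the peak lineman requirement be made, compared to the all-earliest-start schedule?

Early-start peak: h1:19  h2:19  h3:11  h4:0  h5:0  h6:0  h7:0 ⇒ 19.
Leveled (D@1, E@1, F@3, G@6, H@4, I@4): h1:6  h2:6  h3:8  h4:8  h5:8  h6:8  h7:5 ⇒ 8.
Reduction 19 − 8 = 11.

11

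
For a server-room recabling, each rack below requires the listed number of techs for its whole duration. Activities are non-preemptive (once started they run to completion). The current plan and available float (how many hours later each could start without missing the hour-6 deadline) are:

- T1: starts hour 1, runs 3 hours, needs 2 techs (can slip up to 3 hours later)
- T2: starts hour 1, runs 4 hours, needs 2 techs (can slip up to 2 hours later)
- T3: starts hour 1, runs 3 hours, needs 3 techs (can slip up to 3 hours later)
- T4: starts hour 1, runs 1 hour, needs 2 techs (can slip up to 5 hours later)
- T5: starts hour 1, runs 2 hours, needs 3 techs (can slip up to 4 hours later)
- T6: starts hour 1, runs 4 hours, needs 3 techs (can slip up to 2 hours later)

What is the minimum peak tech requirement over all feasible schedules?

8

Early-start (T1@1, T2@1, T3@1, T4@1, T5@1, T6@1) gives peak 15: h1:15  h2:13  h3:10  h4:5  h5:0  h6:0.
Shift T3→4, T4→5, T6→3.
Schedule T1@1, T2@1, T3@4, T4@5, T5@1, T6@3: h1:7  h2:7  h3:7  h4:8  h5:8  h6:6 — peak 8.
Total tech-hours = 43 over 6 hours ⇒ peak ≥ ⌈43/6⌉ = 8, so 8 is optimal.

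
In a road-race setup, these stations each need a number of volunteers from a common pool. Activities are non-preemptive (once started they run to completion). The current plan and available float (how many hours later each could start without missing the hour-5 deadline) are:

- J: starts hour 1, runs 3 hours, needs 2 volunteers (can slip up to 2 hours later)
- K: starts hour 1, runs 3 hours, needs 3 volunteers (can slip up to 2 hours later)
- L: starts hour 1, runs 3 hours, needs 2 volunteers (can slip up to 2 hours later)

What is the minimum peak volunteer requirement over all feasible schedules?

7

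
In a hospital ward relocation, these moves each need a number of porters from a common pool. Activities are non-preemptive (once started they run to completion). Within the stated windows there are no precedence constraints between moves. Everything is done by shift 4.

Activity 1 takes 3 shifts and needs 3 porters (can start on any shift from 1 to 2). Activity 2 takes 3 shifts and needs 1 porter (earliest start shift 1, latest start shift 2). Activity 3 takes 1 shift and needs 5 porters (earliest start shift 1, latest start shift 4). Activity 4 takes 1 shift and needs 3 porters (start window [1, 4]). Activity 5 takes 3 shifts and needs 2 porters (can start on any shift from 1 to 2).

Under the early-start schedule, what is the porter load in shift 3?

6

At early start, shift 3 has: Activity 1, Activity 2, Activity 5.
Demand: 3 + 1 + 2 = 6.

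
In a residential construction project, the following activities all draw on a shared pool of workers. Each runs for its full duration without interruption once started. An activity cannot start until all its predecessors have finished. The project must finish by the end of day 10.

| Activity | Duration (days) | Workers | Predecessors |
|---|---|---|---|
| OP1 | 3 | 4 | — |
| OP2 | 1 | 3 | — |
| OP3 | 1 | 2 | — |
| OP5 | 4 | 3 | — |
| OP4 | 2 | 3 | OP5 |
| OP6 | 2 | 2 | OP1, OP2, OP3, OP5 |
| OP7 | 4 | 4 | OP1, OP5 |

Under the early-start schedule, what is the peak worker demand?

Early-start schedule: OP1@1, OP2@1, OP3@1, OP5@1, OP4@5, OP6@5, OP7@5.
Load per day: day 1: 12, day 2: 7, day 3: 7, day 4: 3, day 5: 9, day 6: 9, day 7: 4, day 8: 4, day 9: 0, day 10: 0.
Peak is 12.

12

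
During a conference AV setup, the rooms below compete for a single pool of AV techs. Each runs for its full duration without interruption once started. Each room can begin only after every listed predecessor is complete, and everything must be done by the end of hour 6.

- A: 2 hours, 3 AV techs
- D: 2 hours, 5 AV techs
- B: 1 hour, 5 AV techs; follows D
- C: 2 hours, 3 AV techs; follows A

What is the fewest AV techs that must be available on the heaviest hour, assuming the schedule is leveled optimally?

8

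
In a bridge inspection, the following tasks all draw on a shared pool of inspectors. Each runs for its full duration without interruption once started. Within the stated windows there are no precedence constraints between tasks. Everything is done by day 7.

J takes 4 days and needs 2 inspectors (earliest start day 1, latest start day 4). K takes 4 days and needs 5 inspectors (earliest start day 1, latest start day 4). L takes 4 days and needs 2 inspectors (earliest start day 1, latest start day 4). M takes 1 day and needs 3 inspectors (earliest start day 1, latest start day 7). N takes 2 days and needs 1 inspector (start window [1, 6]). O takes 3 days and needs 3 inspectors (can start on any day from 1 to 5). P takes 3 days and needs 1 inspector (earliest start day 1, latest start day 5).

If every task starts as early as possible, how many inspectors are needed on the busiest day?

17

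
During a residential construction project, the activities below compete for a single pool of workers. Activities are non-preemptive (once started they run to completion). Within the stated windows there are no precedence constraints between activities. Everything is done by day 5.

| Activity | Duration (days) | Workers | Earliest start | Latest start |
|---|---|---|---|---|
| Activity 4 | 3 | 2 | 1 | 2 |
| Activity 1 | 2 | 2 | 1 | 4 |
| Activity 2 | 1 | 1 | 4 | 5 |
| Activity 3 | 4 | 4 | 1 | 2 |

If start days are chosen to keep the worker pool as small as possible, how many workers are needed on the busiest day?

6

Early-start (Activity 4@1, Activity 1@1, Activity 2@4, Activity 3@1) gives peak 8: d1:8  d2:8  d3:6  d4:5  d5:0.
Shift Activity 1→4, Activity 2→5.
Schedule Activity 4@1, Activity 1@4, Activity 2@5, Activity 3@1: d1:6  d2:6  d3:6  d4:6  d5:3 — peak 6.
Total worker-days = 27 over 5 days ⇒ peak ≥ ⌈27/5⌉ = 6, so 6 is optimal.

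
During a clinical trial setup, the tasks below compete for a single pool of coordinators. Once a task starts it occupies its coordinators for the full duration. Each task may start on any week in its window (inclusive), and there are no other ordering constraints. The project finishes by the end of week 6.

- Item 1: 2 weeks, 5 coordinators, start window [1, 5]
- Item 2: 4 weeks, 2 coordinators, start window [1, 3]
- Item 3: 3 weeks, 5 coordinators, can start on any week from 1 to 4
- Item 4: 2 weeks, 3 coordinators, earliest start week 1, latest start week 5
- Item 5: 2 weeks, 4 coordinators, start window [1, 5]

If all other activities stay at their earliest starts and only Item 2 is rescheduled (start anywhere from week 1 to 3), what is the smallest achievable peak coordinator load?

Item 2@1: w1:19  w2:19  w3:7  w4:2  w5:0  w6:0 → peak 19
Item 2@2: w1:17  w2:19  w3:7  w4:2  w5:2  w6:0 → peak 19
Item 2@3: w1:17  w2:17  w3:7  w4:2  w5:2  w6:2 → peak 17
Best is Item 2@3, peak 17.

17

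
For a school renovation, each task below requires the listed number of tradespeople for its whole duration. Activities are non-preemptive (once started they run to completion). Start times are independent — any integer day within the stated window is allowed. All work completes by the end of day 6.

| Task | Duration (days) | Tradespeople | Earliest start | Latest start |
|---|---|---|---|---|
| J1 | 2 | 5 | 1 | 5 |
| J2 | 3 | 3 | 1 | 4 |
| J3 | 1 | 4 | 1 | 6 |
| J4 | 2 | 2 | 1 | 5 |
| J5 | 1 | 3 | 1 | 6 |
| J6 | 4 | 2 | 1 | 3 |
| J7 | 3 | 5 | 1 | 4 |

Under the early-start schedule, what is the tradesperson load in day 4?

2

At early start, day 4 has: J6.
Demand: 2 = 2.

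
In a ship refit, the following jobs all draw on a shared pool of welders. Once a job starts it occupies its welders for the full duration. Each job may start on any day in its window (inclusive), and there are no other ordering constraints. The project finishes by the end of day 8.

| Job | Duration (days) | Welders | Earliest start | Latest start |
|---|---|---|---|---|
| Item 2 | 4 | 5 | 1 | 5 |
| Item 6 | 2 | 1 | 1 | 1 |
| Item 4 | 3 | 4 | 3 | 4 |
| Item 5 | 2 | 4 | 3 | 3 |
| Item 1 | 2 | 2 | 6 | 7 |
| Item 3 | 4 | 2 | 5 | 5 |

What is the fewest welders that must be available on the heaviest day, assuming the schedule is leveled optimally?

11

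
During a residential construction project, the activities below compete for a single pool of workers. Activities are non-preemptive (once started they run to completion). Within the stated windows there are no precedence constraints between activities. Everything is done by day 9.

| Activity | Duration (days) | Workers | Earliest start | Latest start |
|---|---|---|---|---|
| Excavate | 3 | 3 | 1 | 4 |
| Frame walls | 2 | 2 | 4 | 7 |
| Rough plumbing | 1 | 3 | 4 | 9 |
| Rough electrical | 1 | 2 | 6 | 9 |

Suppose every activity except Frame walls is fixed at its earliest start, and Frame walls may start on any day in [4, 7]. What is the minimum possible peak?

3

Frame walls@4: d1:3  d2:3  d3:3  d4:5  d5:2  d6:2  d7:0  d8:0  d9:0 → peak 5
Frame walls@5: d1:3  d2:3  d3:3  d4:3  d5:2  d6:4  d7:0  d8:0  d9:0 → peak 4
Frame walls@6: d1:3  d2:3  d3:3  d4:3  d5:0  d6:4  d7:2  d8:0  d9:0 → peak 4
Frame walls@7: d1:3  d2:3  d3:3  d4:3  d5:0  d6:2  d7:2  d8:2  d9:0 → peak 3
Best is Frame walls@7, peak 3.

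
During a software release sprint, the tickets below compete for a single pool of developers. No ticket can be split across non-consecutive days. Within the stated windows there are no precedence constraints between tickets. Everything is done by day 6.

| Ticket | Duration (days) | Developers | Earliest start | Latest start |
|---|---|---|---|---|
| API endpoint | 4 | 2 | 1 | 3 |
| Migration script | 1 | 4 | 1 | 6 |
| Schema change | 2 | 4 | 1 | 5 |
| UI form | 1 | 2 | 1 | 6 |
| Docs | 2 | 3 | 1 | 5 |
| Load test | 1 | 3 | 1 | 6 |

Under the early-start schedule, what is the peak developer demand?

18

Early-start schedule: API endpoint@1, Migration script@1, Schema change@1, UI form@1, Docs@1, Load test@1.
Load per day: day 1: 18, day 2: 9, day 3: 2, day 4: 2, day 5: 0, day 6: 0.
Peak is 18.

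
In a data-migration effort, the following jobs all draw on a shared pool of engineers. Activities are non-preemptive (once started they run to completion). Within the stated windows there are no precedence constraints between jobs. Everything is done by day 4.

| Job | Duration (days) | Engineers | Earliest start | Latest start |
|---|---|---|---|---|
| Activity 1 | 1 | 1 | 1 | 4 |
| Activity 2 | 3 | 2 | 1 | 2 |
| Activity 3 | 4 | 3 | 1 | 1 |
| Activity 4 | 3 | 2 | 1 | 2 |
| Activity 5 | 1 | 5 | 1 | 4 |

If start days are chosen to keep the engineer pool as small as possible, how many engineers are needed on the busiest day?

8

Early-start (Activity 1@1, Activity 2@1, Activity 3@1, Activity 4@1, Activity 5@1) gives peak 13: d1:13  d2:7  d3:7  d4:3.
Shift Activity 5→4.
Schedule Activity 1@1, Activity 2@1, Activity 3@1, Activity 4@1, Activity 5@4: d1:8  d2:7  d3:7  d4:8 — peak 8.
Total engineer-days = 30 over 4 days ⇒ peak ≥ ⌈30/4⌉ = 8, so 8 is optimal.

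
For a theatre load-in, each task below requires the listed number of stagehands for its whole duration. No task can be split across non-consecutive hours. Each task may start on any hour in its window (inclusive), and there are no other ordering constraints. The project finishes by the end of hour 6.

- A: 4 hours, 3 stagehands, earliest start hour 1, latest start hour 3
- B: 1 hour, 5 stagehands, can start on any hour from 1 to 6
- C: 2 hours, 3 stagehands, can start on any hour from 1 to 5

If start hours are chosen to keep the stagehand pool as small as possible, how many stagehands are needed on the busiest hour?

Early-start (A@1, B@1, C@1) gives peak 11: h1:11  h2:6  h3:3  h4:3  h5:0  h6:0.
Shift B→5.
Schedule A@1, B@5, C@1: h1:6  h2:6  h3:3  h4:3  h5:5  h6:0 — peak 6.

6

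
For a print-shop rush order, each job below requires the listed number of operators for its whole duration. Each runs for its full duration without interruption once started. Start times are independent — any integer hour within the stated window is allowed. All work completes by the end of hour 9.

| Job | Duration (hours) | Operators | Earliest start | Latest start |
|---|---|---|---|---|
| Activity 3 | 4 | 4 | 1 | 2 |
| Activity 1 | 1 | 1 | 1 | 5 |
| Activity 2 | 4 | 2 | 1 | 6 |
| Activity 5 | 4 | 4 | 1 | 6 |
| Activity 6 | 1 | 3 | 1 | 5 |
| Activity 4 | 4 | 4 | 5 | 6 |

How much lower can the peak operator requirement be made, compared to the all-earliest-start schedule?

Early-start peak: h1:14  h2:10  h3:10  h4:10  h5:4  h6:4  h7:4  h8:4  h9:0 ⇒ 14.
Leveled (Activity 3@1, Activity 1@1, Activity 2@1, Activity 5@5, Activity 6@5, Activity 4@6): h1:7  h2:6  h3:6  h4:6  h5:7  h6:8  h7:8  h8:8  h9:4 ⇒ 8.
Reduction 14 − 8 = 6.

6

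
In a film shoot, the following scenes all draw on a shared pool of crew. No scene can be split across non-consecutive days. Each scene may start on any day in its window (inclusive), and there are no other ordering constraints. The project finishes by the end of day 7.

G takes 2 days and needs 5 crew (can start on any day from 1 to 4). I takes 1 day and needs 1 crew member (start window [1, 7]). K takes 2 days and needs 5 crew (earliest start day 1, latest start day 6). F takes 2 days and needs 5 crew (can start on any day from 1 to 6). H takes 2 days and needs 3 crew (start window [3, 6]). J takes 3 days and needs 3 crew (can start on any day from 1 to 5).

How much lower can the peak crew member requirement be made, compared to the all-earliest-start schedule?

11

Early-start peak: d1:19  d2:18  d3:6  d4:3  d5:0  d6:0  d7:0 ⇒ 19.
Leveled (G@1, I@1, K@3, F@5, H@3, J@5): d1:6  d2:5  d3:8  d4:8  d5:8  d6:8  d7:3 ⇒ 8.
Reduction 19 − 8 = 11.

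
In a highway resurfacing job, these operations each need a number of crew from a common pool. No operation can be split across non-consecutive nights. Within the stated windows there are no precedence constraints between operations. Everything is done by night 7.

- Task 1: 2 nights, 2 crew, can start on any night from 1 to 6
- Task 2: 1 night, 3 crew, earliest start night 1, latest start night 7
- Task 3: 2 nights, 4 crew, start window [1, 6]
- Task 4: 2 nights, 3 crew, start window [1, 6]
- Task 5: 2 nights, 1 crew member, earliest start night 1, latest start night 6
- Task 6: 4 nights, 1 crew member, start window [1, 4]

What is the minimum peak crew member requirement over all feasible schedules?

4

Early-start (Task 1@1, Task 2@1, Task 3@1, Task 4@1, Task 5@1, Task 6@1) gives peak 14: n1:14  n2:11  n3:1  n4:1  n5:0  n6:0  n7:0.
Shift Task 2→3, Task 3→6, Task 4→4.
Schedule Task 1@1, Task 2@3, Task 3@6, Task 4@4, Task 5@1, Task 6@1: n1:4  n2:4  n3:4  n4:4  n5:3  n6:4  n7:4 — peak 4.
Total crew member-nights = 27 over 7 nights ⇒ peak ≥ ⌈27/7⌉ = 4, so 4 is optimal.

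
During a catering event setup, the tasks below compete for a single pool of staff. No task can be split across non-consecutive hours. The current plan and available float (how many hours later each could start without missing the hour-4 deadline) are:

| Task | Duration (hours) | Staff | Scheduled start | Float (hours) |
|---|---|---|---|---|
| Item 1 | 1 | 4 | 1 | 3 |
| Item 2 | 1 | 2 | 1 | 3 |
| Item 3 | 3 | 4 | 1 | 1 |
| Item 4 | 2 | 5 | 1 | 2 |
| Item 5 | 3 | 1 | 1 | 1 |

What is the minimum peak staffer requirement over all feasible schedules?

Early-start (Item 1@1, Item 2@1, Item 3@1, Item 4@1, Item 5@1) gives peak 16: h1:16  h2:10  h3:5  h4:0.
Shift Item 4→2, Item 5→2.
Schedule Item 1@1, Item 2@1, Item 3@1, Item 4@2, Item 5@2: h1:10  h2:10  h3:10  h4:1 — peak 10.

10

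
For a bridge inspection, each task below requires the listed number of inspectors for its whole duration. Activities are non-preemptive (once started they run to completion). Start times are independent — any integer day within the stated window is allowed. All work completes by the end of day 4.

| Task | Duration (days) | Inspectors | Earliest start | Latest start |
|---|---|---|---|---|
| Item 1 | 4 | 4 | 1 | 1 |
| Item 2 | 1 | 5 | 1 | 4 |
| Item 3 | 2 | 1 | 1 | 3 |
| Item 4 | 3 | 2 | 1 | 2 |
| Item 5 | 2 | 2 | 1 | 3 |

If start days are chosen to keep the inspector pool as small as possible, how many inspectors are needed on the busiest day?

Early-start (Item 1@1, Item 2@1, Item 3@1, Item 4@1, Item 5@1) gives peak 14: d1:14  d2:9  d3:6  d4:4.
Shift Item 3→2, Item 4→2, Item 5→2.
Schedule Item 1@1, Item 2@1, Item 3@2, Item 4@2, Item 5@2: d1:9  d2:9  d3:9  d4:6 — peak 9.
Total inspector-days = 33 over 4 days ⇒ peak ≥ ⌈33/4⌉ = 9, so 9 is optimal.

9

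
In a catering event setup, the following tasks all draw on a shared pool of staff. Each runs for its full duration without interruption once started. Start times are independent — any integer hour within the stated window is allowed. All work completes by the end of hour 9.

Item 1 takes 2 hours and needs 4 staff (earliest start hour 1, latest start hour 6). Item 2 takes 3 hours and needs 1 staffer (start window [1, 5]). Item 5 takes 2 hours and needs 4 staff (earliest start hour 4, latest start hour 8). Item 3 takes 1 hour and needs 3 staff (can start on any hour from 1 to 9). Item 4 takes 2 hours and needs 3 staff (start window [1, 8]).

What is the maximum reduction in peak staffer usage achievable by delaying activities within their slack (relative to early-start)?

7

Early-start peak: h1:11  h2:8  h3:1  h4:4  h5:4  h6:0  h7:0  h8:0  h9:0 ⇒ 11.
Leveled (Item 1@1, Item 2@3, Item 5@6, Item 3@3, Item 4@4): h1:4  h2:4  h3:4  h4:4  h5:4  h6:4  h7:4  h8:0  h9:0 ⇒ 4.
Reduction 11 − 4 = 7.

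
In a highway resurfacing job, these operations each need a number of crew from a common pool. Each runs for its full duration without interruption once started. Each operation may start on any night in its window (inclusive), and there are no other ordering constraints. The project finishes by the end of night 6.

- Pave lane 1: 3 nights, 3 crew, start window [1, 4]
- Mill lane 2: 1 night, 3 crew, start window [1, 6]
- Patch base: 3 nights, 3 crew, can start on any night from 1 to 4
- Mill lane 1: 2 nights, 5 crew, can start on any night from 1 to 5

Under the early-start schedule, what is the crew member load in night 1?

14

At early start, night 1 has: Pave lane 1, Mill lane 2, Patch base, Mill lane 1.
Demand: 3 + 3 + 3 + 5 = 14.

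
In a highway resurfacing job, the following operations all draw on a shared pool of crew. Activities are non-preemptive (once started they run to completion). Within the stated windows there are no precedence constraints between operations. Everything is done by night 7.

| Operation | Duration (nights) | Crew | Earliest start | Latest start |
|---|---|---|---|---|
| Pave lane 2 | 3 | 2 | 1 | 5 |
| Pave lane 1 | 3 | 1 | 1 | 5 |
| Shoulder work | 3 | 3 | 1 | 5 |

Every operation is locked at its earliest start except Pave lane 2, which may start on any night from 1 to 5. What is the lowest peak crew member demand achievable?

4

Pave lane 2@1: n1:6  n2:6  n3:6  n4:0  n5:0  n6:0  n7:0 → peak 6
Pave lane 2@2: n1:4  n2:6  n3:6  n4:2  n5:0  n6:0  n7:0 → peak 6
Pave lane 2@3: n1:4  n2:4  n3:6  n4:2  n5:2  n6:0  n7:0 → peak 6
Pave lane 2@4: n1:4  n2:4  n3:4  n4:2  n5:2  n6:2  n7:0 → peak 4
Pave lane 2@5: n1:4  n2:4  n3:4  n4:0  n5:2  n6:2  n7:2 → peak 4
Best is Pave lane 2@4, peak 4.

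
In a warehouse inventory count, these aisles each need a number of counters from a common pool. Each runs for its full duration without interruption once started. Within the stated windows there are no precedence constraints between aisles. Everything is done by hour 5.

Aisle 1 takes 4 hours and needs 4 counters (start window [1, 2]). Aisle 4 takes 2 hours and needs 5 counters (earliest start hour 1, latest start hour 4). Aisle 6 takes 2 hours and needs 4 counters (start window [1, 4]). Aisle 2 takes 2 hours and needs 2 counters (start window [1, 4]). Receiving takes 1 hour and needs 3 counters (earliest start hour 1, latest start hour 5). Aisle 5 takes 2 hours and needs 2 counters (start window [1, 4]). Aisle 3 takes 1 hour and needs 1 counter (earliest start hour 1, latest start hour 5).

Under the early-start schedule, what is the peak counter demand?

21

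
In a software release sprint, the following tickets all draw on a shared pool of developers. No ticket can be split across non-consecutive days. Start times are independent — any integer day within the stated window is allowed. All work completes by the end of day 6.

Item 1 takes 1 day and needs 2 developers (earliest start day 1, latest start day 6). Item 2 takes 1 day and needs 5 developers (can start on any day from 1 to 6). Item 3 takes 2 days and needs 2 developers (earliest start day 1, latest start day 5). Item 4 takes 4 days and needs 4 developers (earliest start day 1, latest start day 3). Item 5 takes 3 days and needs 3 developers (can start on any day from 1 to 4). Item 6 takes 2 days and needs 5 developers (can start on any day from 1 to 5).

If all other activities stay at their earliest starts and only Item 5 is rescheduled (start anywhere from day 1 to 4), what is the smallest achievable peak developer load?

18

Item 5@1: d1:21  d2:14  d3:7  d4:4  d5:0  d6:0 → peak 21
Item 5@2: d1:18  d2:14  d3:7  d4:7  d5:0  d6:0 → peak 18
Item 5@3: d1:18  d2:11  d3:7  d4:7  d5:3  d6:0 → peak 18
Item 5@4: d1:18  d2:11  d3:4  d4:7  d5:3  d6:3 → peak 18
Best is Item 5@2, peak 18.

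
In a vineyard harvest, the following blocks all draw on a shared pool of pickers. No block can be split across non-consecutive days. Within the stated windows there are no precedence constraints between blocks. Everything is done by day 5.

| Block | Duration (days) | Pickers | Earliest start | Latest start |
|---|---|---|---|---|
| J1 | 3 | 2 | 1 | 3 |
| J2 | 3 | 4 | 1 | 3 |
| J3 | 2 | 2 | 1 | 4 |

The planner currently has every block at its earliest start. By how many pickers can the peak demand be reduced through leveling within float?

2

Early-start peak: d1:8  d2:8  d3:6  d4:0  d5:0 ⇒ 8.
Leveled (J1@1, J2@1, J3@4): d1:6  d2:6  d3:6  d4:2  d5:2 ⇒ 6.
Reduction 8 − 6 = 2.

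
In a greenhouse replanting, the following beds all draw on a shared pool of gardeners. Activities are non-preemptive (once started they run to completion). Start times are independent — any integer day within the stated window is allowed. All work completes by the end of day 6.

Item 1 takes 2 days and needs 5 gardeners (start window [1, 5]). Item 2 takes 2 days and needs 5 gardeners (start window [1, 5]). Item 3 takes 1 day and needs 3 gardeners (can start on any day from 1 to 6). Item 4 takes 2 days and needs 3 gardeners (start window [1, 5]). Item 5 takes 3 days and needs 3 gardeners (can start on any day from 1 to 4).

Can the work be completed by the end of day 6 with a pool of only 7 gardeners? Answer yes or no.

no

The minimum achievable peak is 8; 7 < 8, so no feasible schedule stays within the cap.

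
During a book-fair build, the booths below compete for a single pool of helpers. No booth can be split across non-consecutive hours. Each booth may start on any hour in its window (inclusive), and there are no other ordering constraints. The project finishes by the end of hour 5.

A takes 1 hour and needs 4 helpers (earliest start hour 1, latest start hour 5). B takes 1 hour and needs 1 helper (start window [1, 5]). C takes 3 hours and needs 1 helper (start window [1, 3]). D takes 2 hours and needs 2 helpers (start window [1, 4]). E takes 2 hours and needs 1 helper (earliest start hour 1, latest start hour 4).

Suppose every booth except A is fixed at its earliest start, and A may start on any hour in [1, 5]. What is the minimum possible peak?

A@1: h1:9  h2:4  h3:1  h4:0  h5:0 → peak 9
A@2: h1:5  h2:8  h3:1  h4:0  h5:0 → peak 8
A@3: h1:5  h2:4  h3:5  h4:0  h5:0 → peak 5
A@4: h1:5  h2:4  h3:1  h4:4  h5:0 → peak 5
A@5: h1:5  h2:4  h3:1  h4:0  h5:4 → peak 5
Best is A@3, peak 5.

5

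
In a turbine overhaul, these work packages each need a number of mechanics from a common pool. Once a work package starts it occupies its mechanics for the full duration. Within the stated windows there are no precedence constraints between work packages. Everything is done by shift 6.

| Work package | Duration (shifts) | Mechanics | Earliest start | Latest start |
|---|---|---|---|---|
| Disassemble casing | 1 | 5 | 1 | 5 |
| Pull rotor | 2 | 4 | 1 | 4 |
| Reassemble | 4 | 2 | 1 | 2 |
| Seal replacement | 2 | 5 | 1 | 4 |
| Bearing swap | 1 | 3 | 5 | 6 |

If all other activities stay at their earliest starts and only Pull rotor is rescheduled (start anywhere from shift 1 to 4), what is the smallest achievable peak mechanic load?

Pull rotor@1: s1:16  s2:11  s3:2  s4:2  s5:3  s6:0 → peak 16
Pull rotor@2: s1:12  s2:11  s3:6  s4:2  s5:3  s6:0 → peak 12
Pull rotor@3: s1:12  s2:7  s3:6  s4:6  s5:3  s6:0 → peak 12
Pull rotor@4: s1:12  s2:7  s3:2  s4:6  s5:7  s6:0 → peak 12
Best is Pull rotor@2, peak 12.

12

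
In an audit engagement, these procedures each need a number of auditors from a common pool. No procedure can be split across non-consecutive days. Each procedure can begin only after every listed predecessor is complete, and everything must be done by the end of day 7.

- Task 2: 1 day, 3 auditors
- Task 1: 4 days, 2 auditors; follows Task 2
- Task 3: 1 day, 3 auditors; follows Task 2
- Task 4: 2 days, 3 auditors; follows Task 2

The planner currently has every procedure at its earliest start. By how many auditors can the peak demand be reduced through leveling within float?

3

Early-start peak: d1:3  d2:8  d3:5  d4:2  d5:2  d6:0  d7:0 ⇒ 8.
Leveled (Task 2@1, Task 1@2, Task 3@2, Task 4@3): d1:3  d2:5  d3:5  d4:5  d5:2  d6:0  d7:0 ⇒ 5.
Reduction 8 − 5 = 3.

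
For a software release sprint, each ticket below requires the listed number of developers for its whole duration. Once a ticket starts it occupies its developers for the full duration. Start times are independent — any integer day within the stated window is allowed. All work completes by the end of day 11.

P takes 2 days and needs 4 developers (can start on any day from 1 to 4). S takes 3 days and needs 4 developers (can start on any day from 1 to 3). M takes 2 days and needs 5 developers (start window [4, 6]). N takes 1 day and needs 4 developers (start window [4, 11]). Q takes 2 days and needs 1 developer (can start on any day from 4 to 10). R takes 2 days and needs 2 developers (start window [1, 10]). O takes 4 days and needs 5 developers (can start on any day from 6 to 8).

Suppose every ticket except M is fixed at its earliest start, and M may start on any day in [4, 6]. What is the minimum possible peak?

M@4: d1:10  d2:10  d3:4  d4:10  d5:6  d6:5  d7:5  d8:5  d9:5  d10:0  d11:0 → peak 10
M@5: d1:10  d2:10  d3:4  d4:5  d5:6  d6:10  d7:5  d8:5  d9:5  d10:0  d11:0 → peak 10
M@6: d1:10  d2:10  d3:4  d4:5  d5:1  d6:10  d7:10  d8:5  d9:5  d10:0  d11:0 → peak 10
Best is M@4, peak 10.

10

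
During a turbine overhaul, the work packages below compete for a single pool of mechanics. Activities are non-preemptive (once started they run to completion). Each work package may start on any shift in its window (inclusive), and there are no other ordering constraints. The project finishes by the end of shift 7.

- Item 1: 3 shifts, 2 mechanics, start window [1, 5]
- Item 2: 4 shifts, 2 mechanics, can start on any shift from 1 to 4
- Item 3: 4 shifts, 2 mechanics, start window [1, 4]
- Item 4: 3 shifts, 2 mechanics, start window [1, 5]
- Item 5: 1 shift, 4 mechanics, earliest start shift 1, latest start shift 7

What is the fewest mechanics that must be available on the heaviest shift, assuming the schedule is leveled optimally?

6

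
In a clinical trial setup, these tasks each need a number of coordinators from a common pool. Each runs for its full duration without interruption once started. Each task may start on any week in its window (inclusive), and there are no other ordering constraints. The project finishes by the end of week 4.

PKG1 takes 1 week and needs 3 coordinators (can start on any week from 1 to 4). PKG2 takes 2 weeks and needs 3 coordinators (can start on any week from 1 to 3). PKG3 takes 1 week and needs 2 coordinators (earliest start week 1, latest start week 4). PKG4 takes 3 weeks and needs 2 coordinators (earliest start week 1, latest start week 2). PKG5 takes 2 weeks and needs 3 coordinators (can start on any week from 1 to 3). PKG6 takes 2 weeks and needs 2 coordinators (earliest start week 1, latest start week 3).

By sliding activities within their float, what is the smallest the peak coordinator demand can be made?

Early-start (PKG1@1, PKG2@1, PKG3@1, PKG4@1, PKG5@1, PKG6@1) gives peak 15: w1:15  w2:10  w3:2  w4:0.
Shift PKG3→2, PKG4→2, PKG5→3, PKG6→3.
Schedule PKG1@1, PKG2@1, PKG3@2, PKG4@2, PKG5@3, PKG6@3: w1:6  w2:7  w3:7  w4:7 — peak 7.
Total coordinator-weeks = 27 over 4 weeks ⇒ peak ≥ ⌈27/4⌉ = 7, so 7 is optimal.

7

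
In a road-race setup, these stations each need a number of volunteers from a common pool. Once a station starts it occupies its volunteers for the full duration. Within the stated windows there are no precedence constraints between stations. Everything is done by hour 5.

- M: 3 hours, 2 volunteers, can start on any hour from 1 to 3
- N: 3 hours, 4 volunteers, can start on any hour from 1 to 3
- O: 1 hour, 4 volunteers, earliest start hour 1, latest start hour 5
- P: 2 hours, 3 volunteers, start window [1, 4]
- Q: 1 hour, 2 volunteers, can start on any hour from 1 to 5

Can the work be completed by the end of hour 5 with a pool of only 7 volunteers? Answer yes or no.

yes

Schedule M@1, N@1, O@4, P@4, Q@5: h1:6  h2:6  h3:6  h4:7  h5:5 — peak 7 ≤ 7.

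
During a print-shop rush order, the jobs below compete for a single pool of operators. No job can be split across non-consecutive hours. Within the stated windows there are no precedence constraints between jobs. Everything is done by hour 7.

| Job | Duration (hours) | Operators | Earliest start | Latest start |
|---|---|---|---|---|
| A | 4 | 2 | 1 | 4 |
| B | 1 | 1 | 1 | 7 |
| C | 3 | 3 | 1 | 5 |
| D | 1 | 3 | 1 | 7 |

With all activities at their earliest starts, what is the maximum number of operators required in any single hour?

9

Early-start schedule: A@1, B@1, C@1, D@1.
Load per hour: hour 1: 9, hour 2: 5, hour 3: 5, hour 4: 2, hour 5: 0, hour 6: 0, hour 7: 0.
Peak is 9.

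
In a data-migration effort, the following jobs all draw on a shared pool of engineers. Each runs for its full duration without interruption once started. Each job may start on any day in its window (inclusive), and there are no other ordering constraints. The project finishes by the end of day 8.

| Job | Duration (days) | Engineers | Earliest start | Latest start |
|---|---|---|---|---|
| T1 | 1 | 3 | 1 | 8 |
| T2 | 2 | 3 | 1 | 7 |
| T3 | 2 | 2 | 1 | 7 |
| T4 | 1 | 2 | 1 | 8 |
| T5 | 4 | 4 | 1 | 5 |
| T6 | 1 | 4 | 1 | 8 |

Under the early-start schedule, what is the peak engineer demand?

18

Early-start schedule: T1@1, T2@1, T3@1, T4@1, T5@1, T6@1.
Load per day: day 1: 18, day 2: 9, day 3: 4, day 4: 4, day 5: 0, day 6: 0, day 7: 0, day 8: 0.
Peak is 18.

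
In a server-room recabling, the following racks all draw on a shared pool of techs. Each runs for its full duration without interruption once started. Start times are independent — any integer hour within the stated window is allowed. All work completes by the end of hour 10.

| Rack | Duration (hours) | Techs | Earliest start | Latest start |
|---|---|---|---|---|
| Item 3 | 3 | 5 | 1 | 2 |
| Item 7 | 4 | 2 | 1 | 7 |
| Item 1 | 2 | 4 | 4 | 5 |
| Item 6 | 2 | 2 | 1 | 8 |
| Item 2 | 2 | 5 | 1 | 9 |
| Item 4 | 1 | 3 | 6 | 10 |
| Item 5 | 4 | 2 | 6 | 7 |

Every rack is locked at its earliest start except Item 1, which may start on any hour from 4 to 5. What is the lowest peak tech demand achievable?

Item 1@4: h1:14  h2:14  h3:7  h4:6  h5:4  h6:5  h7:2  h8:2  h9:2  h10:0 → peak 14
Item 1@5: h1:14  h2:14  h3:7  h4:2  h5:4  h6:9  h7:2  h8:2  h9:2  h10:0 → peak 14
Best is Item 1@4, peak 14.

14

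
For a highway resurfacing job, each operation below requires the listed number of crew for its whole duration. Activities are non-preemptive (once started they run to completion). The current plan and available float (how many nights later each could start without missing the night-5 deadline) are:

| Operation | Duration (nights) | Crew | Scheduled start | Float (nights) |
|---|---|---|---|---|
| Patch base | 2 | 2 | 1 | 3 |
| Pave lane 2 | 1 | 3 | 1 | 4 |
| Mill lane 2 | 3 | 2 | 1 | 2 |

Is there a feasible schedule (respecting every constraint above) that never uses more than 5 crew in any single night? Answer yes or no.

Schedule Patch base@1, Pave lane 2@4, Mill lane 2@1: n1:4  n2:4  n3:2  n4:3  n5:0 — peak 4 ≤ 5.

yes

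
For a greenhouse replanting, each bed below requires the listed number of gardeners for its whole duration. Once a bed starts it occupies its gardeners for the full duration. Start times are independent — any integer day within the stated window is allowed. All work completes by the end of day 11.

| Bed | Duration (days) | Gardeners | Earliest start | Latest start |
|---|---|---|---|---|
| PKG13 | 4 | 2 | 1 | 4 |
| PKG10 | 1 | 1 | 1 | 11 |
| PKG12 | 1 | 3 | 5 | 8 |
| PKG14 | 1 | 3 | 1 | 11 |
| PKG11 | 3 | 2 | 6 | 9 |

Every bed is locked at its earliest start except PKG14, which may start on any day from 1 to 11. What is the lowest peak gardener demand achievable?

3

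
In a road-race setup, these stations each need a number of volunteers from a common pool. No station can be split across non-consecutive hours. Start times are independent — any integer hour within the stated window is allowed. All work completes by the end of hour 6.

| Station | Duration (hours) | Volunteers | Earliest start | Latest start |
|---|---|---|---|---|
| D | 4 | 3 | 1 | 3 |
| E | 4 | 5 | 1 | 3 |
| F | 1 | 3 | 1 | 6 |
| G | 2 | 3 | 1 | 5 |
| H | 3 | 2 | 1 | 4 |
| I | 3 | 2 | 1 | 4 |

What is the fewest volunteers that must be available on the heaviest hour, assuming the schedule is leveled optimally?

Early-start (D@1, E@1, F@1, G@1, H@1, I@1) gives peak 18: h1:18  h2:15  h3:12  h4:8  h5:0  h6:0.
Shift F→5, G→5, I→4.
Schedule D@1, E@1, F@5, G@5, H@1, I@4: h1:10  h2:10  h3:10  h4:10  h5:8  h6:5 — peak 10.

10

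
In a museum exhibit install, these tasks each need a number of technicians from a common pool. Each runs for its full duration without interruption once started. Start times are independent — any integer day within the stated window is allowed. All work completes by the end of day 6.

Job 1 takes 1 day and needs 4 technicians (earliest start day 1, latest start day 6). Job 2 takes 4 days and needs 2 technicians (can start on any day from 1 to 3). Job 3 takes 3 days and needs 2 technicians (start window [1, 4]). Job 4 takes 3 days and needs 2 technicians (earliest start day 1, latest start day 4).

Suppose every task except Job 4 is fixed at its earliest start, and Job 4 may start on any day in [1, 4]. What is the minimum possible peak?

8

Job 4@1: d1:10  d2:6  d3:6  d4:2  d5:0  d6:0 → peak 10
Job 4@2: d1:8  d2:6  d3:6  d4:4  d5:0  d6:0 → peak 8
Job 4@3: d1:8  d2:4  d3:6  d4:4  d5:2  d6:0 → peak 8
Job 4@4: d1:8  d2:4  d3:4  d4:4  d5:2  d6:2 → peak 8
Best is Job 4@2, peak 8.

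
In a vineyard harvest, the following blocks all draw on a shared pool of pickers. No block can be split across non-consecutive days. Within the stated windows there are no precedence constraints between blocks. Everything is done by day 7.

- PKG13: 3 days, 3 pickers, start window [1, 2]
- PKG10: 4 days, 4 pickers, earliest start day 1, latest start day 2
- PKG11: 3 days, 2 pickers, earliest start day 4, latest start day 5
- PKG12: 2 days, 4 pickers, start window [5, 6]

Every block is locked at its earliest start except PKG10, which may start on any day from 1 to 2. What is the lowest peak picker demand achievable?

7

PKG10@1: d1:7  d2:7  d3:7  d4:6  d5:6  d6:6  d7:0 → peak 7
PKG10@2: d1:3  d2:7  d3:7  d4:6  d5:10  d6:6  d7:0 → peak 10
Best is PKG10@1, peak 7.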